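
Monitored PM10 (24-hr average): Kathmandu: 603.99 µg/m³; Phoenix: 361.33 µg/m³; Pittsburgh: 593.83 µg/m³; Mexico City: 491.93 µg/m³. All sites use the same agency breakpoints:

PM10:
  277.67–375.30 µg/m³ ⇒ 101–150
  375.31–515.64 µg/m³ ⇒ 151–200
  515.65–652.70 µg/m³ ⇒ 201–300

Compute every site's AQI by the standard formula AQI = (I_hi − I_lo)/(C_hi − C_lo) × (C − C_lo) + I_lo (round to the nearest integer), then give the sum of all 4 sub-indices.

857

Kathmandu 603.99: bracket 515.65–652.70 → index 201–300; slope 99/137.05, offset 88.34.
AQI = 201 + 99/137.05·88.34 ≈ 264.81 ⇒ 265.
Phoenix: 361.33 ∈ [277.67, 375.30] ↔ index [101, 150].
101 + (361.33−277.67)·(150−101)/(375.30−277.67) = 101 + 83.66·49/97.63 ≈ 142.99, so AQI = 143.
Pittsburgh: 593.83 ∈ [515.65, 652.70] ↔ index [201, 300].
201 + (593.83−515.65)·(300−201)/(652.70−515.65) = 201 + 78.18·99/137.05 ≈ 257.47, so AQI = 257.
Mexico City: 491.93 ∈ [375.31, 515.64] ↔ index [151, 200].
151 + (491.93−375.31)·(200−151)/(515.64−375.31) = 151 + 116.62·49/140.33 ≈ 191.72, so AQI = 192.
AQIs: Kathmandu=265, Phoenix=143, Pittsburgh=257, Mexico City=192. Sum = 265 + 143 + 257 + 192 = 857.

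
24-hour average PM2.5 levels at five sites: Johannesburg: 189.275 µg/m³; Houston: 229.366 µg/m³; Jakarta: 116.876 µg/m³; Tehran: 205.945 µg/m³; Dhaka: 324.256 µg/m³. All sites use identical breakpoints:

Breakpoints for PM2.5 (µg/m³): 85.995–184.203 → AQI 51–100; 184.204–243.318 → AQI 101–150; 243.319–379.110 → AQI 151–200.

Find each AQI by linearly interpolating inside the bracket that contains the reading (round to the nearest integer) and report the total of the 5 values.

608

Johannesburg: 189.275 ∈ [184.204, 243.318] ↔ index [101, 150].
101 + (189.275−184.204)·(150−101)/(243.318−184.204) = 101 + 5.071·49/59.114 ≈ 105.20, so AQI = 105.
Houston: 229.366 ∈ [184.204, 243.318] ↔ index [101, 150].
101 + (229.366−184.204)·(150−101)/(243.318−184.204) = 101 + 45.162·49/59.114 ≈ 138.44, so AQI = 138.
Jakarta 116.876: bracket 85.995–184.203 → index 51–100; slope 49/98.208, offset 30.881.
AQI = 51 + 49/98.208·30.881 ≈ 66.41 ⇒ 66.
Tehran: 205.945 lies in 184.204–243.318, so I_lo=101, I_hi=150, C_lo=184.204, C_hi=243.318.
(150−101)/(243.318−184.204) × (205.945−184.204) + 101 = 49/59.114 × 21.741 + 101 ≈ 119.02 → 119.
Dhaka: row 243.319–379.110 (AQI 151–200). (200−151)·(324.256−243.319)/(379.110−243.319) + 151 = 49·80.937/135.791 + 151 ≈ 180.21 → 180.
AQIs: Johannesburg=105, Houston=138, Jakarta=66, Tehran=119, Dhaka=180. Sum = 105 + 138 + 66 + 119 + 180 = 608.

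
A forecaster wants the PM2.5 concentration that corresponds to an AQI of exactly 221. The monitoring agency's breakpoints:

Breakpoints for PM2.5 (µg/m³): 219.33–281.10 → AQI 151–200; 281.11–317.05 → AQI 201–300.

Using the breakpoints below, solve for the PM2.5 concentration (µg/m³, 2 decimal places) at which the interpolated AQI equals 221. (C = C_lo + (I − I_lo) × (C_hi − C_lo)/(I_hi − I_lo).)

AQI 221 lies in the 201–300 band, which corresponds to 281.11–317.05 µg/m³.
C = 281.11 + (221−201)×(317.05−281.11)/(300−201) = 281.11 + 20×35.94/99 ≈ 288.3706 µg/m³ → 288.37 µg/m³ to 2 dp.

288.37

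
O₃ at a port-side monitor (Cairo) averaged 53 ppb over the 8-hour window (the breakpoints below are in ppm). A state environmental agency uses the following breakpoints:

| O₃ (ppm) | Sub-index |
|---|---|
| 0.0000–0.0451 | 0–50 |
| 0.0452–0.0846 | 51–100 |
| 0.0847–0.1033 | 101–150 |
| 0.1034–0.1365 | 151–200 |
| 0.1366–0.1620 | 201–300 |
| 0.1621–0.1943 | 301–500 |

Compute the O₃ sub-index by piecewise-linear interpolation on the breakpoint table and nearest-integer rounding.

61

Convert: 53 ppb = 0.0530 ppm.
O₃ 0.0530: bracket 0.0452–0.0846 → index 51–100; slope 49/0.0394, offset 0.0078.
AQI = 51 + 49/0.0394·0.0078 ≈ 60.70 ⇒ 61.
AQI 61 falls in the Moderate category.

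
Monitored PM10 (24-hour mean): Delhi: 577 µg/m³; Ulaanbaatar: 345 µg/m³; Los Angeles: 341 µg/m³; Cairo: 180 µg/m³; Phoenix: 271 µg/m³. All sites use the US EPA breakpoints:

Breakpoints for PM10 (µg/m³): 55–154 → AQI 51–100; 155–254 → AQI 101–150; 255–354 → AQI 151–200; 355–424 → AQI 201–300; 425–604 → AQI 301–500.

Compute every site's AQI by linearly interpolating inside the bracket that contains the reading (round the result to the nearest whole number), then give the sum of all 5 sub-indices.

Delhi 577: bracket 425–604 → index 301–500; slope 199/179, offset 152.
AQI = 301 + 199/179·152 ≈ 469.98 ⇒ 470.
Ulaanbaatar 345: bracket 255–354 → index 151–200; slope 49/99, offset 90.
AQI = 151 + 49/99·90 ≈ 195.55 ⇒ 196.
Los Angeles: 341 ∈ [255, 354] ↔ index [151, 200].
151 + (341−255)·(200−151)/(354−255) = 151 + 86·49/99 ≈ 193.57, so AQI = 194.
Cairo: 180 ∈ [155, 254] ↔ index [101, 150].
101 + (180−155)·(150−101)/(254−155) = 101 + 25·49/99 ≈ 113.37, so AQI = 113.
Phoenix: 271 lies in 255–354, so I_lo=151, I_hi=200, C_lo=255, C_hi=354.
(200−151)/(354−255) × (271−255) + 151 = 49/99 × 16 + 151 ≈ 158.92 → 159.
AQIs: Delhi=470, Ulaanbaatar=196, Los Angeles=194, Cairo=113, Phoenix=159. Sum = 470 + 196 + 194 + 113 + 159 = 1132.

1132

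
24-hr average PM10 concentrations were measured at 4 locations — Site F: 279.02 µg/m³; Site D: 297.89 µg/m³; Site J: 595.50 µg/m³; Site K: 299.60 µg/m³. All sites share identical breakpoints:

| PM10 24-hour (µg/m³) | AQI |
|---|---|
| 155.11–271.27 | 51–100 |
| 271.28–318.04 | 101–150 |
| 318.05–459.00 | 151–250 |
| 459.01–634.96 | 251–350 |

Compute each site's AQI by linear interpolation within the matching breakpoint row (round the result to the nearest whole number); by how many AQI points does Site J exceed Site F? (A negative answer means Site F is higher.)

219

Site F: 279.02 ∈ [271.28, 318.04] ↔ index [101, 150].
101 + (279.02−271.28)·(150−101)/(318.04−271.28) = 101 + 7.74·49/46.76 ≈ 109.11, so AQI = 109.
Site D: 297.89 lies in 271.28–318.04, so I_lo=101, I_hi=150, C_lo=271.28, C_hi=318.04.
(150−101)/(318.04−271.28) × (297.89−271.28) + 101 = 49/46.76 × 26.61 + 101 ≈ 128.88 → 129.
Site J: 595.50 lies in 459.01–634.96, so I_lo=251, I_hi=350, C_lo=459.01, C_hi=634.96.
(350−251)/(634.96−459.01) × (595.50−459.01) + 251 = 99/175.95 × 136.49 + 251 ≈ 327.80 → 328.
Site K: 299.60 ∈ [271.28, 318.04] ↔ index [101, 150].
101 + (299.60−271.28)·(150−101)/(318.04−271.28) = 101 + 28.32·49/46.76 ≈ 130.68, so AQI = 131.
AQIs: Site F=109, Site D=129, Site J=328, Site K=131. Site J (328) − Site F (109) = 219.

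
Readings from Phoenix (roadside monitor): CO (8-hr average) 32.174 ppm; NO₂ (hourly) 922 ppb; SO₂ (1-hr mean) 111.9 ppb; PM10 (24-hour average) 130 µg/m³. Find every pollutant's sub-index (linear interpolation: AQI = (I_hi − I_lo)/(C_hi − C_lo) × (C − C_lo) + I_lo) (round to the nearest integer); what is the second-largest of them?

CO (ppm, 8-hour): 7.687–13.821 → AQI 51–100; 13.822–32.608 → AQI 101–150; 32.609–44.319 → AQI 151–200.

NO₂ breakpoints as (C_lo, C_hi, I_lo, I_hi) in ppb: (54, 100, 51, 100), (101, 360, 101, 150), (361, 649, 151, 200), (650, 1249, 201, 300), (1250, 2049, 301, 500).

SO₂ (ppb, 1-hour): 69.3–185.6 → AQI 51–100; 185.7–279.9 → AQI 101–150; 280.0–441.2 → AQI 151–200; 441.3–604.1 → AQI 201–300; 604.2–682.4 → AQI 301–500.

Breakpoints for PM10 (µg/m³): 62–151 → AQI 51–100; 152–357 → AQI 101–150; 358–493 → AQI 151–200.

CO: 32.174 lies in 13.822–32.608, so I_lo=101, I_hi=150, C_lo=13.822, C_hi=32.608.
(150−101)/(32.608−13.822) × (32.174−13.822) + 101 = 49/18.786 × 18.352 + 101 ≈ 148.87 → 149.
NO₂ 922: bracket 650–1249 → index 201–300; slope 99/599, offset 272.
AQI = 201 + 99/599·272 ≈ 245.95 ⇒ 246.
SO₂ 111.9: bracket 69.3–185.6 → index 51–100; slope 49/116.3, offset 42.6.
AQI = 51 + 49/116.3·42.6 ≈ 68.95 ⇒ 69.
PM10 130: bracket 62–151 → index 51–100; slope 49/89, offset 68.
AQI = 51 + 49/89·68 ≈ 88.44 ⇒ 88.
Sub-indices: CO→149, NO₂→246, SO₂→69, PM10→88. Ranked high→low: 246, 149, 88, 69. Second-highest sub-index = 149.

149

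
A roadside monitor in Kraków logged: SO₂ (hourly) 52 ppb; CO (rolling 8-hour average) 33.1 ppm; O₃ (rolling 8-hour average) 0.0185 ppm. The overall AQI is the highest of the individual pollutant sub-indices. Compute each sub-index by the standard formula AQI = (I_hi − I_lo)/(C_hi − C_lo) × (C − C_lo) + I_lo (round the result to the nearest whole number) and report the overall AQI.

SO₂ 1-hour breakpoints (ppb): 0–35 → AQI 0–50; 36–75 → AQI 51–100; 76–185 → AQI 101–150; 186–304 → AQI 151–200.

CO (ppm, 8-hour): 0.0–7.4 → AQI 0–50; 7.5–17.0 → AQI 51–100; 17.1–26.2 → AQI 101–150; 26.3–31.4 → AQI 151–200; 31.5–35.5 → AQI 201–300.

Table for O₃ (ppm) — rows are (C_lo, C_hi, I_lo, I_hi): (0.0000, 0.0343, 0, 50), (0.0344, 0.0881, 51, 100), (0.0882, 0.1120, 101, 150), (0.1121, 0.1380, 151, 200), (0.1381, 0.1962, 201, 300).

SO₂ 52: bracket 36–75 → index 51–100; slope 49/39, offset 16.
AQI = 51 + 49/39·16 ≈ 71.10 ⇒ 71.
CO: 33.1 ∈ [31.5, 35.5] ↔ index [201, 300].
201 + (33.1−31.5)·(300−201)/(35.5−31.5) = 201 + 1.6·99/4.0 ≈ 240.60, so AQI = 241.
O₃: row 0.0000–0.0343 (AQI 0–50). (50−0)·(0.0185−0.0000)/(0.0343−0.0000) + 0 = 50·0.0185/0.0343 + 0 ≈ 26.97 → 27.
Sub-indices: SO₂→71, CO→241, O₃→27. Overall AQI = max = 241; dominant pollutant is CO.

241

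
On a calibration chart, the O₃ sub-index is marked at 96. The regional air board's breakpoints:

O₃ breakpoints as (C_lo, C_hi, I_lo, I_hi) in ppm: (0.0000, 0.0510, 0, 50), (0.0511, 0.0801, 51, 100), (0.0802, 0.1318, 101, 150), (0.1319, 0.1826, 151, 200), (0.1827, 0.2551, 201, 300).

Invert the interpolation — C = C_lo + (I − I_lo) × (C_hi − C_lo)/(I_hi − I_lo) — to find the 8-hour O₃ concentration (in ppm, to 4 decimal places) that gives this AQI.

AQI 96 lies in the 51–100 band, which corresponds to 0.0511–0.0801 ppm.
C = 0.0511 + (96−51)×(0.0801−0.0511)/(100−51) = 0.0511 + 45×0.0290/49 ≈ 0.077733 ppm → 0.0777 ppm to 4 dp.

0.0777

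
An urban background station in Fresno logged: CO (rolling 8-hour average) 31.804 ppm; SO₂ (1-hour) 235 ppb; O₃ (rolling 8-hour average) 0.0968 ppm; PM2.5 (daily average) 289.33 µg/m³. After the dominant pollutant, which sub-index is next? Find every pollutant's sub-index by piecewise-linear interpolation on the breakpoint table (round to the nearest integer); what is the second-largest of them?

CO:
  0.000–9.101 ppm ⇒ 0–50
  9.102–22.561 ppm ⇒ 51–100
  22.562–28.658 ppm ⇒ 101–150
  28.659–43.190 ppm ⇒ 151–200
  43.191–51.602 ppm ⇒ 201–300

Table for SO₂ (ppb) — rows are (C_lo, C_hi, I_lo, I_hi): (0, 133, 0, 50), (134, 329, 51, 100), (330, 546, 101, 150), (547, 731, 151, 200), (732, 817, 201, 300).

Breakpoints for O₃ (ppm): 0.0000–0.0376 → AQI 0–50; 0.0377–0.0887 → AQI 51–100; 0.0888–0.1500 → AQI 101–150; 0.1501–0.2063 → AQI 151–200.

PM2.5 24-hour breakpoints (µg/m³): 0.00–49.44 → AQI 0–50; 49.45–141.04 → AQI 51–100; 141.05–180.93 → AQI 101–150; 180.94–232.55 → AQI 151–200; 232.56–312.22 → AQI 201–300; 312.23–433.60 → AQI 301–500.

CO: row 28.659–43.190 (AQI 151–200). (200−151)·(31.804−28.659)/(43.190−28.659) + 151 = 49·3.145/14.531 + 151 ≈ 161.61 → 162.
SO₂ 235: bracket 134–329 → index 51–100; slope 49/195, offset 101.
AQI = 51 + 49/195·101 ≈ 76.38 ⇒ 76.
O₃: 0.0968 ∈ [0.0888, 0.1500] ↔ index [101, 150].
101 + (0.0968−0.0888)·(150−101)/(0.1500−0.0888) = 101 + 0.0080·49/0.0612 ≈ 107.41, so AQI = 107.
PM2.5: row 232.56–312.22 (AQI 201–300). (300−201)·(289.33−232.56)/(312.22−232.56) + 201 = 99·56.77/79.66 + 201 ≈ 271.55 → 272.
Sub-indices: CO→162, SO₂→76, O₃→107, PM2.5→272. Ranked high→low: 272, 162, 107, 76. Second-highest sub-index = 162.

162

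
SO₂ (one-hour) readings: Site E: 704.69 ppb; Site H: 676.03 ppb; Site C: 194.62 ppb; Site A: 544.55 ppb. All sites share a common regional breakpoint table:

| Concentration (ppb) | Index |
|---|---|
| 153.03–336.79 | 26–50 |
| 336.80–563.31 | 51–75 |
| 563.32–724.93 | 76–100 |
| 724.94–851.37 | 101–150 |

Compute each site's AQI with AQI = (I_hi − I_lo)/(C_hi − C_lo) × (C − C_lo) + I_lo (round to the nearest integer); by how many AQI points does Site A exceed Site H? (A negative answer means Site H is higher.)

-20

Site E: row 563.32–724.93 (AQI 76–100). (100−76)·(704.69−563.32)/(724.93−563.32) + 76 = 24·141.37/161.61 + 76 ≈ 96.99 → 97.
Site H: 676.03 lies in 563.32–724.93, so I_lo=76, I_hi=100, C_lo=563.32, C_hi=724.93.
(100−76)/(724.93−563.32) × (676.03−563.32) + 76 = 24/161.61 × 112.71 + 76 ≈ 92.74 → 93.
Site C: 194.62 ∈ [153.03, 336.79] ↔ index [26, 50].
26 + (194.62−153.03)·(50−26)/(336.79−153.03) = 26 + 41.59·24/183.76 ≈ 31.43, so AQI = 31.
Site A: 544.55 lies in 336.80–563.31, so I_lo=51, I_hi=75, C_lo=336.80, C_hi=563.31.
(75−51)/(563.31−336.80) × (544.55−336.80) + 51 = 24/226.51 × 207.75 + 51 ≈ 73.01 → 73.
AQIs: Site E=97, Site H=93, Site C=31, Site A=73. Site A (73) − Site H (93) = -20.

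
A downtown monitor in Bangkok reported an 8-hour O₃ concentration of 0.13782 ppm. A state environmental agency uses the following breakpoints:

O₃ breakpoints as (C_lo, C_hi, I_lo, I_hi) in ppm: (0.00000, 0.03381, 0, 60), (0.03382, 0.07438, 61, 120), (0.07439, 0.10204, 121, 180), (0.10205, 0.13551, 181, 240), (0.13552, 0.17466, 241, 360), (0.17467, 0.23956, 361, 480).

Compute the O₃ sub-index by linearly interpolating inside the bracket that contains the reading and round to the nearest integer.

248

O₃: row 0.13552–0.17466 (AQI 241–360). (360−241)·(0.13782−0.13552)/(0.17466−0.13552) + 241 = 119·0.00230/0.03914 + 241 ≈ 247.99 → 248.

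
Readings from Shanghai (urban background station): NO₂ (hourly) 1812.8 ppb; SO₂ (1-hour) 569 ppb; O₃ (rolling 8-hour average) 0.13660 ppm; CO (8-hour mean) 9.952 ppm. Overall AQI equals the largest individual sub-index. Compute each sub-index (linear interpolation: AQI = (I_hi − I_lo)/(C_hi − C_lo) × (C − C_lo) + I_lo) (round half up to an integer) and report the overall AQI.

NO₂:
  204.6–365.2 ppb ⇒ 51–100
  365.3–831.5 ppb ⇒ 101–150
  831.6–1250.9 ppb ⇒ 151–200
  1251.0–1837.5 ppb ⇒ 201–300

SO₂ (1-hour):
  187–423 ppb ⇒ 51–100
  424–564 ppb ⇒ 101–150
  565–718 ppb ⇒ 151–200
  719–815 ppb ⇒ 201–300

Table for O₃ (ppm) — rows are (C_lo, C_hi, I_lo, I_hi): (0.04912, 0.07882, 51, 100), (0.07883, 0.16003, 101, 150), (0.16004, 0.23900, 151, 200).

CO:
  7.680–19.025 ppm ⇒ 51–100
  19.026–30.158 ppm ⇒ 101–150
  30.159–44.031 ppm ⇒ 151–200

296

NO₂: 1812.8 ∈ [1251.0, 1837.5] ↔ index [201, 300].
201 + (1812.8−1251.0)·(300−201)/(1837.5−1251.0) = 201 + 561.8·99/586.5 ≈ 295.83, so AQI = 296.
SO₂ 569: bracket 565–718 → index 151–200; slope 49/153, offset 4.
AQI = 151 + 49/153·4 ≈ 152.28 ⇒ 152.
O₃: 0.13660 lies in 0.07883–0.16003, so I_lo=101, I_hi=150, C_lo=0.07883, C_hi=0.16003.
(150−101)/(0.16003−0.07883) × (0.13660−0.07883) + 101 = 49/0.08120 × 0.05777 + 101 ≈ 135.86 → 136.
CO 9.952: bracket 7.680–19.025 → index 51–100; slope 49/11.345, offset 2.272.
AQI = 51 + 49/11.345·2.272 ≈ 60.81 ⇒ 61.
Sub-indices: NO₂→296, SO₂→152, O₃→136, CO→61. Overall AQI = max = 296; dominant pollutant is NO₂.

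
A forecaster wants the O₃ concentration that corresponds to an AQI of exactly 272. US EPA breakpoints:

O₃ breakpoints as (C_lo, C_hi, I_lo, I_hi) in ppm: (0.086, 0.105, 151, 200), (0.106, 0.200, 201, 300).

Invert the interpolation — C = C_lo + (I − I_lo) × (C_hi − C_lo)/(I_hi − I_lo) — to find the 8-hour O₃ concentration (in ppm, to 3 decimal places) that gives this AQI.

0.173

AQI 272 lies in the 201–300 band, which corresponds to 0.106–0.200 ppm.
C = 0.106 + (272−201)×(0.200−0.106)/(300−201) = 0.106 + 71×0.094/99 ≈ 0.17341 ppm → 0.173 ppm to 3 dp.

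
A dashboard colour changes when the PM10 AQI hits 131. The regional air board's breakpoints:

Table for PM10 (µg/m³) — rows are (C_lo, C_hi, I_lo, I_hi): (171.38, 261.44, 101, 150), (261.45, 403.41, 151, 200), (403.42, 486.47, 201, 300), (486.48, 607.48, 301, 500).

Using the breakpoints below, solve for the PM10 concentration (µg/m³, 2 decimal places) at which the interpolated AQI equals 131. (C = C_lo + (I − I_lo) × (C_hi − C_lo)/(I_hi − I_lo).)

226.52

AQI 131 lies in the 101–150 band, which corresponds to 171.38–261.44 µg/m³.
C = 171.38 + (131−101)×(261.44−171.38)/(150−101) = 171.38 + 30×90.06/49 ≈ 226.5188 µg/m³ → 226.52 µg/m³ to 2 dp.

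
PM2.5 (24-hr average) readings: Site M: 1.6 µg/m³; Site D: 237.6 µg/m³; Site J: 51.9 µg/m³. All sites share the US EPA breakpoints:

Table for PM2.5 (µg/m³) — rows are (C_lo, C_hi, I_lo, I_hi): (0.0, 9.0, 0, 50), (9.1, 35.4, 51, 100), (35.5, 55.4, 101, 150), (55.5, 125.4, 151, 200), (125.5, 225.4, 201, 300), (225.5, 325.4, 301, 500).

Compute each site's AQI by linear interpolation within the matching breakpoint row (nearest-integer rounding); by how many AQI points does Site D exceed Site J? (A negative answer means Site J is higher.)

184

Site M 1.6: bracket 0.0–9.0 → index 0–50; slope 50/9.0, offset 1.6.
AQI = 0 + 50/9.0·1.6 ≈ 8.89 ⇒ 9.
Site D: 237.6 lies in 225.5–325.4, so I_lo=301, I_hi=500, C_lo=225.5, C_hi=325.4.
(500−301)/(325.4−225.5) × (237.6−225.5) + 301 = 199/99.9 × 12.1 + 301 ≈ 325.10 → 325.
Site J: 51.9 lies in 35.5–55.4, so I_lo=101, I_hi=150, C_lo=35.5, C_hi=55.4.
(150−101)/(55.4−35.5) × (51.9−35.5) + 101 = 49/19.9 × 16.4 + 101 ≈ 141.38 → 141.
AQIs: Site M=9, Site D=325, Site J=141. Site D (325) − Site J (141) = 184.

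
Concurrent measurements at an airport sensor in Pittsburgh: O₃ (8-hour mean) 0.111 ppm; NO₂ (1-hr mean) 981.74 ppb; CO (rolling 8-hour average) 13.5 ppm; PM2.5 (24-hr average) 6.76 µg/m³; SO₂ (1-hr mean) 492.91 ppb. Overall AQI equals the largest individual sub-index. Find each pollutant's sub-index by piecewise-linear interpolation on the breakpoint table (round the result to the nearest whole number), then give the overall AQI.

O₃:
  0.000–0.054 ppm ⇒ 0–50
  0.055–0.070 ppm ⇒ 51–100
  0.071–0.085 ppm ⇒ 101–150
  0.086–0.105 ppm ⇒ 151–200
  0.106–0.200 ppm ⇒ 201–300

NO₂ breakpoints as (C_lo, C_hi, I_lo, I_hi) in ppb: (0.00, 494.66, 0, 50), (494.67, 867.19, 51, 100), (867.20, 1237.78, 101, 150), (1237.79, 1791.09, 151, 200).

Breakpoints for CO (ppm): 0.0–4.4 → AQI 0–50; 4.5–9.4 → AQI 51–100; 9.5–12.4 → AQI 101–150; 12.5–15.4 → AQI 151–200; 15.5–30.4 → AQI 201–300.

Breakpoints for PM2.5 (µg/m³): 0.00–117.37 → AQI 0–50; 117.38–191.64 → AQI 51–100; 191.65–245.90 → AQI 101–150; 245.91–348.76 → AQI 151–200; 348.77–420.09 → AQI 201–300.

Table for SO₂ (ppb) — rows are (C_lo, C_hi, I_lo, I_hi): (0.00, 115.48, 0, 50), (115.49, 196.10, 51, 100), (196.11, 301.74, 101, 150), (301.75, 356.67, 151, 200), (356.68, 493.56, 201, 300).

O₃: 0.111 ∈ [0.106, 0.200] ↔ index [201, 300].
201 + (0.111−0.106)·(300−201)/(0.200−0.106) = 201 + 0.005·99/0.094 ≈ 206.27, so AQI = 206.
NO₂: 981.74 ∈ [867.20, 1237.78] ↔ index [101, 150].
101 + (981.74−867.20)·(150−101)/(1237.78−867.20) = 101 + 114.54·49/370.58 ≈ 116.15, so AQI = 116.
CO: row 12.5–15.4 (AQI 151–200). (200−151)·(13.5−12.5)/(15.4−12.5) + 151 = 49·1.0/2.9 + 151 ≈ 167.90 → 168.
PM2.5: row 0.00–117.37 (AQI 0–50). (50−0)·(6.76−0.00)/(117.37−0.00) + 0 = 50·6.76/117.37 + 0 ≈ 2.88 → 3.
SO₂ 492.91: bracket 356.68–493.56 → index 201–300; slope 99/136.88, offset 136.23.
AQI = 201 + 99/136.88·136.23 ≈ 299.53 ⇒ 300.
Sub-indices: O₃→206, NO₂→116, CO→168, PM2.5→3, SO₂→300. Overall AQI = max = 300; dominant pollutant is SO₂.

300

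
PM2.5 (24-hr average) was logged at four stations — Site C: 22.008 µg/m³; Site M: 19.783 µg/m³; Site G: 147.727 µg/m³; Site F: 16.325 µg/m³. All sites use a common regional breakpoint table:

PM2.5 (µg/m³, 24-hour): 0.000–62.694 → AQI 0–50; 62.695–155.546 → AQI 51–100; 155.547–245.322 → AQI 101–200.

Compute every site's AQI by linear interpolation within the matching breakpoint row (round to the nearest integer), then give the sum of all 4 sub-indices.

143

Site C: 22.008 lies in 0.000–62.694, so I_lo=0, I_hi=50, C_lo=0.000, C_hi=62.694.
(50−0)/(62.694−0.000) × (22.008−0.000) + 0 = 50/62.694 × 22.008 + 0 ≈ 17.55 → 18.
Site M: row 0.000–62.694 (AQI 0–50). (50−0)·(19.783−0.000)/(62.694−0.000) + 0 = 50·19.783/62.694 + 0 ≈ 15.78 → 16.
Site G: row 62.695–155.546 (AQI 51–100). (100−51)·(147.727−62.695)/(155.546−62.695) + 51 = 49·85.032/92.851 + 51 ≈ 95.87 → 96.
Site F 16.325: bracket 0.000–62.694 → index 0–50; slope 50/62.694, offset 16.325.
AQI = 0 + 50/62.694·16.325 ≈ 13.02 ⇒ 13.
AQIs: Site C=18, Site M=16, Site G=96, Site F=13. Sum = 18 + 16 + 96 + 13 = 143.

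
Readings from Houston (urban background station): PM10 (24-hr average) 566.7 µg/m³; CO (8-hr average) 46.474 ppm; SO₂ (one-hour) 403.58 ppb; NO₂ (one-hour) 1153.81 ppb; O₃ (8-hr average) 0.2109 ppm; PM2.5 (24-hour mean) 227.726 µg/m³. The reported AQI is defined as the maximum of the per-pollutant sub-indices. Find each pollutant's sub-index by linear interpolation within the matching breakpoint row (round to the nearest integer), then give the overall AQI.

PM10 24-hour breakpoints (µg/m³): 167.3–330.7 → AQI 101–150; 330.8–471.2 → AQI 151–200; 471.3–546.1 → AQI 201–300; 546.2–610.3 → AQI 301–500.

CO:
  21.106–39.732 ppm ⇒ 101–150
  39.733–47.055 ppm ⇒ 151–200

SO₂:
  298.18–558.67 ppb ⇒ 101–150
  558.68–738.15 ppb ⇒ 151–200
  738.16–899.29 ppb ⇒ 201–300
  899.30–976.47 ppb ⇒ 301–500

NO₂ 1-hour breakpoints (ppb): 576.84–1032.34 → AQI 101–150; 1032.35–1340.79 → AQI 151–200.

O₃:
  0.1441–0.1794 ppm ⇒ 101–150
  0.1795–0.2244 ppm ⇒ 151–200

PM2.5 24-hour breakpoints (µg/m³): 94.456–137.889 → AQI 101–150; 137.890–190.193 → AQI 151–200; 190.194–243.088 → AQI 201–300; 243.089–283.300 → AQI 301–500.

PM10: 566.7 lies in 546.2–610.3, so I_lo=301, I_hi=500, C_lo=546.2, C_hi=610.3.
(500−301)/(610.3−546.2) × (566.7−546.2) + 301 = 199/64.1 × 20.5 + 301 ≈ 364.64 → 365.
CO: 46.474 lies in 39.733–47.055, so I_lo=151, I_hi=200, C_lo=39.733, C_hi=47.055.
(200−151)/(47.055−39.733) × (46.474−39.733) + 151 = 49/7.322 × 6.741 + 151 ≈ 196.11 → 196.
SO₂: 403.58 ∈ [298.18, 558.67] ↔ index [101, 150].
101 + (403.58−298.18)·(150−101)/(558.67−298.18) = 101 + 105.40·49/260.49 ≈ 120.83, so AQI = 121.
NO₂: 1153.81 lies in 1032.35–1340.79, so I_lo=151, I_hi=200, C_lo=1032.35, C_hi=1340.79.
(200−151)/(1340.79−1032.35) × (1153.81−1032.35) + 151 = 49/308.44 × 121.46 + 151 ≈ 170.30 → 170.
O₃: 0.2109 lies in 0.1795–0.2244, so I_lo=151, I_hi=200, C_lo=0.1795, C_hi=0.2244.
(200−151)/(0.2244−0.1795) × (0.2109−0.1795) + 151 = 49/0.0449 × 0.0314 + 151 ≈ 185.27 → 185.
PM2.5: row 190.194–243.088 (AQI 201–300). (300−201)·(227.726−190.194)/(243.088−190.194) + 201 = 99·37.532/52.894 + 201 ≈ 271.25 → 271.
Sub-indices: PM10→365, CO→196, SO₂→121, NO₂→170, O₃→185, PM2.5→271. Overall AQI = max = 365; dominant pollutant is PM10.

365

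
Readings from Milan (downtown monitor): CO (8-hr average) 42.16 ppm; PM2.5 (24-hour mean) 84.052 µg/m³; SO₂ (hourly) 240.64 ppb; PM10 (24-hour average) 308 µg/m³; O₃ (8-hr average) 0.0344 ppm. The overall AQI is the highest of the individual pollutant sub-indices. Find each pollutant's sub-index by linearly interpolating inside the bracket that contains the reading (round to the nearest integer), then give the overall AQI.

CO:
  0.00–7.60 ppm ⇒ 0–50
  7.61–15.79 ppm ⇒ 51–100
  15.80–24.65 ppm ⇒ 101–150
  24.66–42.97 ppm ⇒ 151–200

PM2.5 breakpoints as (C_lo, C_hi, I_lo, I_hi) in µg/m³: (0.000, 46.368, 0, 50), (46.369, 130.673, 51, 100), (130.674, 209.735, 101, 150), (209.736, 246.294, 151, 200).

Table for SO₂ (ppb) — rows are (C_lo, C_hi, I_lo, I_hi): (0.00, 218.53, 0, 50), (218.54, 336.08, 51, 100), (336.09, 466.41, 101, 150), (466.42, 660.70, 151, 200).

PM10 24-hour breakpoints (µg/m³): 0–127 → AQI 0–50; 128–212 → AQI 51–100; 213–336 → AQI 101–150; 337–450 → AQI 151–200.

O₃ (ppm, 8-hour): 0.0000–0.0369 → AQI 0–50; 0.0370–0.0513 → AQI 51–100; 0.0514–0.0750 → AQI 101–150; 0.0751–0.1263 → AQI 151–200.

198

CO: 42.16 lies in 24.66–42.97, so I_lo=151, I_hi=200, C_lo=24.66, C_hi=42.97.
(200−151)/(42.97−24.66) × (42.16−24.66) + 151 = 49/18.31 × 17.50 + 151 ≈ 197.83 → 198.
PM2.5 84.052: bracket 46.369–130.673 → index 51–100; slope 49/84.304, offset 37.683.
AQI = 51 + 49/84.304·37.683 ≈ 72.90 ⇒ 73.
SO₂: 240.64 ∈ [218.54, 336.08] ↔ index [51, 100].
51 + (240.64−218.54)·(100−51)/(336.08−218.54) = 51 + 22.10·49/117.54 ≈ 60.21, so AQI = 60.
PM10 308: bracket 213–336 → index 101–150; slope 49/123, offset 95.
AQI = 101 + 49/123·95 ≈ 138.85 ⇒ 139.
O₃: row 0.0000–0.0369 (AQI 0–50). (50−0)·(0.0344−0.0000)/(0.0369−0.0000) + 0 = 50·0.0344/0.0369 + 0 ≈ 46.61 → 47.
Sub-indices: CO→198, PM2.5→73, SO₂→60, PM10→139, O₃→47. Overall AQI = max = 198; dominant pollutant is CO.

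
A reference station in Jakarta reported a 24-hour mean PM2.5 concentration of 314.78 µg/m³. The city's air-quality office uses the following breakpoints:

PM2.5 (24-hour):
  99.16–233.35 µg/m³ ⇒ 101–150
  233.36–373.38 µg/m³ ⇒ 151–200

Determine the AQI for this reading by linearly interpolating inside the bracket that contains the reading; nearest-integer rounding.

179

PM2.5: 314.78 lies in 233.36–373.38, so I_lo=151, I_hi=200, C_lo=233.36, C_hi=373.38.
(200−151)/(373.38−233.36) × (314.78−233.36) + 151 = 49/140.02 × 81.42 + 151 ≈ 179.49 → 179.
AQI 179 falls in the Unhealthy category.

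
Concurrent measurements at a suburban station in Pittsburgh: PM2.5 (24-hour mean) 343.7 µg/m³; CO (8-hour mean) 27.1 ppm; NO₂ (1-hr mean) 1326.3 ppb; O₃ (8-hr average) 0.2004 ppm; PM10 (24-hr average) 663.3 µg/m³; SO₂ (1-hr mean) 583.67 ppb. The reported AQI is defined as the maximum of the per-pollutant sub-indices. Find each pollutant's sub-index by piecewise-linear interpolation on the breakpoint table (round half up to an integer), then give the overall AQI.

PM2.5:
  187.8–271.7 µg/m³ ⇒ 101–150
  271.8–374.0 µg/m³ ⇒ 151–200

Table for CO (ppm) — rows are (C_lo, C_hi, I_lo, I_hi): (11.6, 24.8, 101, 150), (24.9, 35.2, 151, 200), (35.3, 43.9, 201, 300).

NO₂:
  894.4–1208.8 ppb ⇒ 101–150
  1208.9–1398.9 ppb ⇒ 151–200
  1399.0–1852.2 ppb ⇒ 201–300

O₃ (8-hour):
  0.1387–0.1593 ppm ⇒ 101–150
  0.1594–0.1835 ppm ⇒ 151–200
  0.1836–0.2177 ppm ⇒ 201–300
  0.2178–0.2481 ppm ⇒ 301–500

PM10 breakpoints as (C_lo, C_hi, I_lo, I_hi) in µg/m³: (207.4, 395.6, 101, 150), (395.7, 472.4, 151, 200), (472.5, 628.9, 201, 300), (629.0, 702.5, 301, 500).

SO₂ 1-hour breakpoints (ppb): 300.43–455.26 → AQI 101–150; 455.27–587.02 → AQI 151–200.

PM2.5: 343.7 ∈ [271.8, 374.0] ↔ index [151, 200].
151 + (343.7−271.8)·(200−151)/(374.0−271.8) = 151 + 71.9·49/102.2 ≈ 185.47, so AQI = 185.
CO: 27.1 ∈ [24.9, 35.2] ↔ index [151, 200].
151 + (27.1−24.9)·(200−151)/(35.2−24.9) = 151 + 2.2·49/10.3 ≈ 161.47, so AQI = 161.
NO₂ 1326.3: bracket 1208.9–1398.9 → index 151–200; slope 49/190.0, offset 117.4.
AQI = 151 + 49/190.0·117.4 ≈ 181.28 ⇒ 181.
O₃: 0.2004 lies in 0.1836–0.2177, so I_lo=201, I_hi=300, C_lo=0.1836, C_hi=0.2177.
(300−201)/(0.2177−0.1836) × (0.2004−0.1836) + 201 = 99/0.0341 × 0.0168 + 201 ≈ 249.77 → 250.
PM10: row 629.0–702.5 (AQI 301–500). (500−301)·(663.3−629.0)/(702.5−629.0) + 301 = 199·34.3/73.5 + 301 ≈ 393.87 → 394.
SO₂: 583.67 lies in 455.27–587.02, so I_lo=151, I_hi=200, C_lo=455.27, C_hi=587.02.
(200−151)/(587.02−455.27) × (583.67−455.27) + 151 = 49/131.75 × 128.40 + 151 ≈ 198.75 → 199.
Sub-indices: PM2.5→185, CO→161, NO₂→181, O₃→250, PM10→394, SO₂→199. Overall AQI = max = 394; dominant pollutant is PM10.
AQI 394: Hazardous.

394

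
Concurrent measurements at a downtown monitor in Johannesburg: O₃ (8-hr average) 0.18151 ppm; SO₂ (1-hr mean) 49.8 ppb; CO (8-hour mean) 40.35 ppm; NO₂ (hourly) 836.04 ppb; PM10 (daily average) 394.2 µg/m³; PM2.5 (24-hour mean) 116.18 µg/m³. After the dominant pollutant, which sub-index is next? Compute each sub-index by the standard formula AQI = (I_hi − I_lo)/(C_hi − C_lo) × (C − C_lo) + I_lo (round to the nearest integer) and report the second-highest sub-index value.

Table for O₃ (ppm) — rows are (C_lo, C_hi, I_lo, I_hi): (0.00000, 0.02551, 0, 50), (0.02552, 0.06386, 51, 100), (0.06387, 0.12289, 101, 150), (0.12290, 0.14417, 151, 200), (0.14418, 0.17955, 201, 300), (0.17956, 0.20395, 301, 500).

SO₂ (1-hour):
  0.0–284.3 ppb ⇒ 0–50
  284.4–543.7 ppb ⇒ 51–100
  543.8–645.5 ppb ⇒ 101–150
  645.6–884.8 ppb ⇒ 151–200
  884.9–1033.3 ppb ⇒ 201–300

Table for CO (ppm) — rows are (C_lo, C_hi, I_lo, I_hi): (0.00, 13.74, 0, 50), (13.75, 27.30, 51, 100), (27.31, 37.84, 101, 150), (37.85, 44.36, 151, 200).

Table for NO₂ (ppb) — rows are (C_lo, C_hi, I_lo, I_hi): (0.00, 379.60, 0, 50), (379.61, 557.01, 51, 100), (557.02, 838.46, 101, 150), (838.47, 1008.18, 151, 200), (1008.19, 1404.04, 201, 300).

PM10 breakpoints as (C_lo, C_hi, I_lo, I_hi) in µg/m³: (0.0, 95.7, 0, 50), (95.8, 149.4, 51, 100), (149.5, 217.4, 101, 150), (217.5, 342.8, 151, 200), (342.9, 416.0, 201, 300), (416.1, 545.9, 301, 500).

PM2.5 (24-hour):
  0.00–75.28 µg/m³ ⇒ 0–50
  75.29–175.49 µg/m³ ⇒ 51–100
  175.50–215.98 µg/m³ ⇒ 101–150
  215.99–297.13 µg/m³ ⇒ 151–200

270

O₃: row 0.17956–0.20395 (AQI 301–500). (500−301)·(0.18151−0.17956)/(0.20395−0.17956) + 301 = 199·0.00195/0.02439 + 301 ≈ 316.91 → 317.
SO₂: 49.8 ∈ [0.0, 284.3] ↔ index [0, 50].
0 + (49.8−0.0)·(50−0)/(284.3−0.0) = 0 + 49.8·50/284.3 ≈ 8.76, so AQI = 9.
CO 40.35: bracket 37.85–44.36 → index 151–200; slope 49/6.51, offset 2.50.
AQI = 151 + 49/6.51·2.50 ≈ 169.82 ⇒ 170.
NO₂: row 557.02–838.46 (AQI 101–150). (150−101)·(836.04−557.02)/(838.46−557.02) + 101 = 49·279.02/281.44 + 101 ≈ 149.58 → 150.
PM10: 394.2 lies in 342.9–416.0, so I_lo=201, I_hi=300, C_lo=342.9, C_hi=416.0.
(300−201)/(416.0−342.9) × (394.2−342.9) + 201 = 99/73.1 × 51.3 + 201 ≈ 270.48 → 270.
PM2.5: row 75.29–175.49 (AQI 51–100). (100−51)·(116.18−75.29)/(175.49−75.29) + 51 = 49·40.89/100.20 + 51 ≈ 71.00 → 71.
Sub-indices: O₃→317, SO₂→9, CO→170, NO₂→150, PM10→270, PM2.5→71. Ranked high→low: 317, 270, 170, 150, 71, 9. Second-highest sub-index = 270.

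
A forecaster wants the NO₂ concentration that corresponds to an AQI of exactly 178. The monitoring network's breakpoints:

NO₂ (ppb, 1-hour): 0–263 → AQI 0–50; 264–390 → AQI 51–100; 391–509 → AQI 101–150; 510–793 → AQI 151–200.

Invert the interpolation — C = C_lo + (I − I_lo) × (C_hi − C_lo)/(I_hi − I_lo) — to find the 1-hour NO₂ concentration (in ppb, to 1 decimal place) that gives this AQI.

AQI 178 lies in the 151–200 band, which corresponds to 510–793 ppb.
C = 510 + (178−151)×(793−510)/(200−151) = 510 + 27×283/49 ≈ 665.939 ppb → 665.9 ppb to 1 dp.

665.9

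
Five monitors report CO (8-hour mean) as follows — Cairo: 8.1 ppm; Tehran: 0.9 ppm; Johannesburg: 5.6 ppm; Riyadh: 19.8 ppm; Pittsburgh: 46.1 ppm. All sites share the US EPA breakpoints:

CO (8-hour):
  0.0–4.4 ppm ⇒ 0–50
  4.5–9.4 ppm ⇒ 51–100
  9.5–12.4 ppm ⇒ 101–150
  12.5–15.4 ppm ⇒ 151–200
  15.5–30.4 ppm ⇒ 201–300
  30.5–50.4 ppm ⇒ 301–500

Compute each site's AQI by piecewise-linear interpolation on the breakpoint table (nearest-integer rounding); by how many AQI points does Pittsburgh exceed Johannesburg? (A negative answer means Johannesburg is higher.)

Cairo: row 4.5–9.4 (AQI 51–100). (100−51)·(8.1−4.5)/(9.4−4.5) + 51 = 49·3.6/4.9 + 51 ≈ 87.00 → 87.
Tehran: row 0.0–4.4 (AQI 0–50). (50−0)·(0.9−0.0)/(4.4−0.0) + 0 = 50·0.9/4.4 + 0 ≈ 10.23 → 10.
Johannesburg: 5.6 ∈ [4.5, 9.4] ↔ index [51, 100].
51 + (5.6−4.5)·(100−51)/(9.4−4.5) = 51 + 1.1·49/4.9 ≈ 62.00, so AQI = 62.
Riyadh: 19.8 ∈ [15.5, 30.4] ↔ index [201, 300].
201 + (19.8−15.5)·(300−201)/(30.4−15.5) = 201 + 4.3·99/14.9 ≈ 229.57, so AQI = 230.
Pittsburgh: 46.1 lies in 30.5–50.4, so I_lo=301, I_hi=500, C_lo=30.5, C_hi=50.4.
(500−301)/(50.4−30.5) × (46.1−30.5) + 301 = 199/19.9 × 15.6 + 301 ≈ 457.00 → 457.
AQIs: Cairo=87, Tehran=10, Johannesburg=62, Riyadh=230, Pittsburgh=457. Pittsburgh (457) − Johannesburg (62) = 395.

395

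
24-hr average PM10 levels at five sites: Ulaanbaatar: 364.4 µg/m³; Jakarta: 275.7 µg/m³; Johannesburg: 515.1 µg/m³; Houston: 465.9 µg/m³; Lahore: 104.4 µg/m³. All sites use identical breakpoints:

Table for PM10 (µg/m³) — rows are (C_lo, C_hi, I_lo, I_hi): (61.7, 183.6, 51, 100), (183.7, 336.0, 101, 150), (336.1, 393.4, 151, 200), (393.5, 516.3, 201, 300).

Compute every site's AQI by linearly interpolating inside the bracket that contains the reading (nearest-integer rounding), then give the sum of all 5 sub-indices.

Ulaanbaatar: 364.4 lies in 336.1–393.4, so I_lo=151, I_hi=200, C_lo=336.1, C_hi=393.4.
(200−151)/(393.4−336.1) × (364.4−336.1) + 151 = 49/57.3 × 28.3 + 151 ≈ 175.20 → 175.
Jakarta: 275.7 lies in 183.7–336.0, so I_lo=101, I_hi=150, C_lo=183.7, C_hi=336.0.
(150−101)/(336.0−183.7) × (275.7−183.7) + 101 = 49/152.3 × 92.0 + 101 ≈ 130.60 → 131.
Johannesburg: 515.1 ∈ [393.5, 516.3] ↔ index [201, 300].
201 + (515.1−393.5)·(300−201)/(516.3−393.5) = 201 + 121.6·99/122.8 ≈ 299.03, so AQI = 299.
Houston: row 393.5–516.3 (AQI 201–300). (300−201)·(465.9−393.5)/(516.3−393.5) + 201 = 99·72.4/122.8 + 201 ≈ 259.37 → 259.
Lahore 104.4: bracket 61.7–183.6 → index 51–100; slope 49/121.9, offset 42.7.
AQI = 51 + 49/121.9·42.7 ≈ 68.16 ⇒ 68.
AQIs: Ulaanbaatar=175, Jakarta=131, Johannesburg=299, Houston=259, Lahore=68. Sum = 175 + 131 + 299 + 259 + 68 = 932.

932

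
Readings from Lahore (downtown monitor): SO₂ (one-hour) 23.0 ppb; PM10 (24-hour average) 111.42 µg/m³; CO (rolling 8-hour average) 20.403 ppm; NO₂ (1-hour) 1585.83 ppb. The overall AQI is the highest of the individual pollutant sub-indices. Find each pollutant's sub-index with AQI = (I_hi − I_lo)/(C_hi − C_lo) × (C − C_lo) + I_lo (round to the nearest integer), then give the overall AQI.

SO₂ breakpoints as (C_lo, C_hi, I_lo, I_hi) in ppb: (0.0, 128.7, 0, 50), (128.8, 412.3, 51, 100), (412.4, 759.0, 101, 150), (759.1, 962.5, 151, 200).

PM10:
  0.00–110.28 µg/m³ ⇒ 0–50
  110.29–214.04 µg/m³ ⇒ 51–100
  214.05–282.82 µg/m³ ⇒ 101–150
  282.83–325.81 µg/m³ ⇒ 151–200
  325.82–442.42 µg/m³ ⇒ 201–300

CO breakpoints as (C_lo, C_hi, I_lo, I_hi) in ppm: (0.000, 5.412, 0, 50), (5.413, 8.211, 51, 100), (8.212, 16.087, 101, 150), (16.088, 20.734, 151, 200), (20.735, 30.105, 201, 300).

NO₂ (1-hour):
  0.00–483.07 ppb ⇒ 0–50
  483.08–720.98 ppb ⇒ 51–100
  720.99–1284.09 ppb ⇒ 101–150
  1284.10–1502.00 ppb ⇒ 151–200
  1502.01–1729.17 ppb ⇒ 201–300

238

SO₂: 23.0 lies in 0.0–128.7, so I_lo=0, I_hi=50, C_lo=0.0, C_hi=128.7.
(50−0)/(128.7−0.0) × (23.0−0.0) + 0 = 50/128.7 × 23.0 + 0 ≈ 8.94 → 9.
PM10: 111.42 ∈ [110.29, 214.04] ↔ index [51, 100].
51 + (111.42−110.29)·(100−51)/(214.04−110.29) = 51 + 1.13·49/103.75 ≈ 51.53, so AQI = 52.
CO: 20.403 ∈ [16.088, 20.734] ↔ index [151, 200].
151 + (20.403−16.088)·(200−151)/(20.734−16.088) = 151 + 4.315·49/4.646 ≈ 196.51, so AQI = 197.
NO₂ 1585.83: bracket 1502.01–1729.17 → index 201–300; slope 99/227.16, offset 83.82.
AQI = 201 + 99/227.16·83.82 ≈ 237.53 ⇒ 238.
Sub-indices: SO₂→9, PM10→52, CO→197, NO₂→238. Overall AQI = max = 238; dominant pollutant is NO₂.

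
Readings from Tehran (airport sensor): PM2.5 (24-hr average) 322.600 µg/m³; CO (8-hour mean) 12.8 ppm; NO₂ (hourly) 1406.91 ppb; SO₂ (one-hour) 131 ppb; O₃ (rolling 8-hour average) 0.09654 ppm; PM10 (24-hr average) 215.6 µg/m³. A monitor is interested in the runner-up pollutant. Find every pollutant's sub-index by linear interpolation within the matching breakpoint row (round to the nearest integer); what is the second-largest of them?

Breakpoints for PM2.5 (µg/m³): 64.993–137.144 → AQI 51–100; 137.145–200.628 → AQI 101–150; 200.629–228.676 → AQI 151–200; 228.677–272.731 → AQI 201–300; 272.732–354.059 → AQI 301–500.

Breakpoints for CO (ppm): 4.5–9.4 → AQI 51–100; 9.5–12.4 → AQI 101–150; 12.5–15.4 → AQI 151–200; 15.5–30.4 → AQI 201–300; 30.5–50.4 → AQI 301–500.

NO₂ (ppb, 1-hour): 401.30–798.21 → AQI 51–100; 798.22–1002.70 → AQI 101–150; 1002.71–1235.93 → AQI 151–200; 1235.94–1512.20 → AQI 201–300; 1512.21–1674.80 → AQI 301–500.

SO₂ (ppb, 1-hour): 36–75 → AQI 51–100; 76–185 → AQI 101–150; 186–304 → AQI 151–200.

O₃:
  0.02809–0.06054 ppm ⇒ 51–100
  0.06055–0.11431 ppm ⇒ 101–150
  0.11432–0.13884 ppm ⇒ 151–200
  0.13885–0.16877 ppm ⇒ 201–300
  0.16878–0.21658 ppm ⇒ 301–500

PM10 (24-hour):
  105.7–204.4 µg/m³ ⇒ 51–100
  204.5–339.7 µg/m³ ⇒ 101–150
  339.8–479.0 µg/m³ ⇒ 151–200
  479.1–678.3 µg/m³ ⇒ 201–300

262

PM2.5: 322.600 ∈ [272.732, 354.059] ↔ index [301, 500].
301 + (322.600−272.732)·(500−301)/(354.059−272.732) = 301 + 49.868·199/81.327 ≈ 423.02, so AQI = 423.
CO: 12.8 ∈ [12.5, 15.4] ↔ index [151, 200].
151 + (12.8−12.5)·(200−151)/(15.4−12.5) = 151 + 0.3·49/2.9 ≈ 156.07, so AQI = 156.
NO₂ 1406.91: bracket 1235.94–1512.20 → index 201–300; slope 99/276.26, offset 170.97.
AQI = 201 + 99/276.26·170.97 ≈ 262.27 ⇒ 262.
SO₂ 131: bracket 76–185 → index 101–150; slope 49/109, offset 55.
AQI = 101 + 49/109·55 ≈ 125.72 ⇒ 126.
O₃: row 0.06055–0.11431 (AQI 101–150). (150−101)·(0.09654−0.06055)/(0.11431−0.06055) + 101 = 49·0.03599/0.05376 + 101 ≈ 133.80 → 134.
PM10: row 204.5–339.7 (AQI 101–150). (150−101)·(215.6−204.5)/(339.7−204.5) + 101 = 49·11.1/135.2 + 101 ≈ 105.02 → 105.
Sub-indices: PM2.5→423, CO→156, NO₂→262, SO₂→126, O₃→134, PM10→105. Ranked high→low: 423, 262, 156, 134, 126, 105. Second-highest sub-index = 262.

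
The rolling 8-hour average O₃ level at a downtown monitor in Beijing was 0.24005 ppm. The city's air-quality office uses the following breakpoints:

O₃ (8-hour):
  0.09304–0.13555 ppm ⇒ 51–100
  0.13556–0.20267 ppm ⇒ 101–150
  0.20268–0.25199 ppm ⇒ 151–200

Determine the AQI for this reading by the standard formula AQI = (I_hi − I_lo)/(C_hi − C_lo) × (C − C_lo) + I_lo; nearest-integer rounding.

O₃: 0.24005 lies in 0.20268–0.25199, so I_lo=151, I_hi=200, C_lo=0.20268, C_hi=0.25199.
(200−151)/(0.25199−0.20268) × (0.24005−0.20268) + 151 = 49/0.04931 × 0.03737 + 151 ≈ 188.14 → 188.

188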